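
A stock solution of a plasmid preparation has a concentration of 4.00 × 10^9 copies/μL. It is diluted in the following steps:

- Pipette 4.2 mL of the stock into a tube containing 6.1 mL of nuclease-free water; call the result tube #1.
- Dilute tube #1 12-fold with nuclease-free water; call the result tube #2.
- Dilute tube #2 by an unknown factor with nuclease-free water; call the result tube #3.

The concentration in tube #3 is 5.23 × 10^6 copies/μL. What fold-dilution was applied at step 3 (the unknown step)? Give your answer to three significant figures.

Step 1: 4.2 mL + 6.1 mL = 10.3 mL total → factor 10.3/4.2 = 2.4524
Step 2: 12-fold → factor 12
Step 3: unknown factor x
Product of known-step factors = 29.429
Overall factor = 4.00 × 10^9 copies/μL / (5.23 × 10^6 copies/μL) = 764.82
x = 764.82 / 29.429 = 26.0

26.0-fold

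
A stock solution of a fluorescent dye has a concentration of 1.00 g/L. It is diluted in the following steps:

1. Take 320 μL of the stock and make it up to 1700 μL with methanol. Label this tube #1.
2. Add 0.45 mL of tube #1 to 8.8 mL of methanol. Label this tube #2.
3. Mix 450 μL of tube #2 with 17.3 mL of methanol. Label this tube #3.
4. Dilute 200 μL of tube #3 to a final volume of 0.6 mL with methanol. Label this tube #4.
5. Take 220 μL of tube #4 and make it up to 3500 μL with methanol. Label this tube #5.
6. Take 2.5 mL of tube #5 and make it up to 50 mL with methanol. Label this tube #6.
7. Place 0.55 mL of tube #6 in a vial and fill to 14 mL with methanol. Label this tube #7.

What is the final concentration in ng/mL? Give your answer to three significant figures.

0.00955 ng/mL

Step 1: 320 μL brought to 1700 μL → factor 1700/320 = 5.3125
Step 2: 0.45 mL + 8.8 mL = 9.25 mL total → factor 9.25/0.45 = 20.556
Step 3: 450 μL + 17.3 mL = 17750 μL total → factor 17750/450 = 39.444
Step 4: 200 μL brought to 0.6 mL → factor 600/200 = 3
Step 5: 220 μL brought to 3500 μL → factor 3500/220 = 15.909
Step 6: 2.5 mL brought to 50 mL → factor 50/2.5 = 20
Step 7: 0.55 mL brought to 14 mL → factor 14/0.55 = 25.455
Overall dilution factor = 5.3125 × 20.556 × 39.444 × 3 × 15.909 × 20 × 25.455 = 1.0466 × 10^8
Final = 1.00 g/L / 1.0466 × 10^8 = 9.555 × 10^-9 g/L = 0.00955 ng/mL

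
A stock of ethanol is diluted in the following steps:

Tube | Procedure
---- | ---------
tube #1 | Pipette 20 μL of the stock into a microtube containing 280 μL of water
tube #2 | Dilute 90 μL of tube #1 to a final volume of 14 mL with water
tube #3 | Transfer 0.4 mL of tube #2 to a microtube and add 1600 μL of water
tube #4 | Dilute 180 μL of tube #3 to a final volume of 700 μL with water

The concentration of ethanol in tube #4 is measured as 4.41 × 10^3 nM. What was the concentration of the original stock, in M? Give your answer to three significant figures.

Step 1: 20 μL + 280 μL = 300 μL total → factor 300/20 = 15
Step 2: 90 μL brought to 14 mL → factor 14000/90 = 155.56
Step 3: 0.4 mL + 1600 μL = 2 mL total → factor 2/0.4 = 5
Step 4: 180 μL brought to 700 μL → factor 700/180 = 3.8889
Overall dilution factor = 15 × 155.56 × 5 × 3.8889 = 45370
Stock = 4.41 × 10^3 nM × 45370 = 2.001 × 10^8 nM = 0.200 M

0.200 M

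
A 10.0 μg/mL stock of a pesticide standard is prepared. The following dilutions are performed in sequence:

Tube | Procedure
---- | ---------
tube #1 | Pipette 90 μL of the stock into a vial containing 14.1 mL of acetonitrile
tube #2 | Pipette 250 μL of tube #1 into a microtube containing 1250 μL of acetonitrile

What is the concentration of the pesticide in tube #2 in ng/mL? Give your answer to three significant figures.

10.6 ng/mL

Step 1: 90 μL + 14.1 mL = 14190 μL total → factor 14190/90 = 157.67
Step 2: 250 μL + 1250 μL = 1500 μL total → factor 1500/250 = 6
Overall dilution factor = 157.67 × 6 = 946
Final = 10.0 μg/mL / 946 = 0.01057 μg/mL = 10.6 ng/mL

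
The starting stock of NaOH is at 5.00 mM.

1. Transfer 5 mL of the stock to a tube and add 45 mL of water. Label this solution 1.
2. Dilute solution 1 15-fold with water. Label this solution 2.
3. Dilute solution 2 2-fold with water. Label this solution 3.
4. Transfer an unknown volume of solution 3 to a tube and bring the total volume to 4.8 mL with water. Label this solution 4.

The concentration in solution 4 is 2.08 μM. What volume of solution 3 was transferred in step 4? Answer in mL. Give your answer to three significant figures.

Step 1: 5 mL + 45 mL = 50 mL total → factor 50/5 = 10
Step 2: 15-fold → factor 15
Step 3: 2-fold → factor 2
Step 4: v brought to 4.8 mL → factor = 4.8 mL/v
Product of known-step factors = 300
Overall factor = 5.00 mM / (2.08 μM) = 2403.8
Step-4 factor = 2403.8 / 300 = 8.0128
v = 4.8 mL / 8.0128 = 0.599 mL

0.599 mL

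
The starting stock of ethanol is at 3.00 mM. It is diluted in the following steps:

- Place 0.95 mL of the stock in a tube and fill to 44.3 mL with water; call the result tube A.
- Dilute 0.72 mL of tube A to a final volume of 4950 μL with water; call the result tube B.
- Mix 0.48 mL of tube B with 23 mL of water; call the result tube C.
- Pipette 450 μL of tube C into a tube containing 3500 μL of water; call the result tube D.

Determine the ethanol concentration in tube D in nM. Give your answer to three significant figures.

Step 1: 0.95 mL brought to 44.3 mL → factor 44.3/0.95 = 46.632
Step 2: 0.72 mL brought to 4950 μL → factor 4.95/0.72 = 6.875
Step 3: 0.48 mL + 23 mL = 23.48 mL total → factor 23.48/0.48 = 48.917
Step 4: 450 μL + 3500 μL = 3950 μL total → factor 3950/450 = 8.7778
Overall dilution factor = 46.632 × 6.875 × 48.917 × 8.7778 = 1.3766 × 10^5
Final = 3.00 mM / 1.3766 × 10^5 = 2.179 × 10^-5 mM = 21.8 nM

21.8 nM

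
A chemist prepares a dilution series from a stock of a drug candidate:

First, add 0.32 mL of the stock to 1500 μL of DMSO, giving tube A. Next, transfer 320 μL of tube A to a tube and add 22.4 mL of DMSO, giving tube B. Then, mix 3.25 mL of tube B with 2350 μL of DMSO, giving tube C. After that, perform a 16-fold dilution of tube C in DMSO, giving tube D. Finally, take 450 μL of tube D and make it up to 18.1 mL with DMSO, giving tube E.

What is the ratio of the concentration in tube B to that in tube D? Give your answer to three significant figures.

Step 1: 0.32 mL + 1500 μL = 1.82 mL total → factor 1.82/0.32 = 5.6875
Step 2: 320 μL + 22.4 mL = 22720 μL total → factor 22720/320 = 71
Step 3: 3.25 mL + 2350 μL = 5.6 mL total → factor 5.6/3.25 = 1.7231
Step 4: 16-fold → factor 16
Dilution factor to tube B = 403.81; to tube D = 11133
[tube B]/[tube D] = (factor to tube D)/(factor to tube B) = 11133/403.81 = 27.6

27.6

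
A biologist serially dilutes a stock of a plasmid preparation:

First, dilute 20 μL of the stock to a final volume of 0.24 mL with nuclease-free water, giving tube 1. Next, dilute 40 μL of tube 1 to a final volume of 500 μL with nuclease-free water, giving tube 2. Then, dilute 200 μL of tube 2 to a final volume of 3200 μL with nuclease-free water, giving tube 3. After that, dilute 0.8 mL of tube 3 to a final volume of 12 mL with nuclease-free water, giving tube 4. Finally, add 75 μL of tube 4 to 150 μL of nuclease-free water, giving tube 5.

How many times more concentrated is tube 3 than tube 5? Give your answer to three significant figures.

45.0

Step 1: 20 μL brought to 0.24 mL → factor 240/20 = 12
Step 2: 40 μL brought to 500 μL → factor 500/40 = 12.5
Step 3: 200 μL brought to 3200 μL → factor 3200/200 = 16
Step 4: 0.8 mL brought to 12 mL → factor 12/0.8 = 15
Step 5: 75 μL + 150 μL = 225 μL total → factor 225/75 = 3
Dilution factor to tube 3 = 2400; to tube 5 = 1.08 × 10^5
[tube 3]/[tube 5] = (factor to tube 5)/(factor to tube 3) = 1.08 × 10^5/2400 = 45.0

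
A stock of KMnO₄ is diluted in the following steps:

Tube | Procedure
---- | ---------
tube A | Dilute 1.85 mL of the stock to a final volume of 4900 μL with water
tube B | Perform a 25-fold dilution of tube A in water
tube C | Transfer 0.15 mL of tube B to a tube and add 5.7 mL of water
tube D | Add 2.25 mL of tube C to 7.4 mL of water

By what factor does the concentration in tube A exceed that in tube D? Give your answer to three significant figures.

4.18 × 10^3

Step 1: 1.85 mL brought to 4900 μL → factor 4.9/1.85 = 2.6486
Step 2: 25-fold → factor 25
Step 3: 0.15 mL + 5.7 mL = 5.85 mL total → factor 5.85/0.15 = 39
Step 4: 2.25 mL + 7.4 mL = 9.65 mL total → factor 9.65/2.25 = 4.2889
Dilution factor to tube A = 2.6486; to tube D = 11076
[tube A]/[tube D] = (factor to tube D)/(factor to tube A) = 11076/2.6486 = 4.18 × 10^3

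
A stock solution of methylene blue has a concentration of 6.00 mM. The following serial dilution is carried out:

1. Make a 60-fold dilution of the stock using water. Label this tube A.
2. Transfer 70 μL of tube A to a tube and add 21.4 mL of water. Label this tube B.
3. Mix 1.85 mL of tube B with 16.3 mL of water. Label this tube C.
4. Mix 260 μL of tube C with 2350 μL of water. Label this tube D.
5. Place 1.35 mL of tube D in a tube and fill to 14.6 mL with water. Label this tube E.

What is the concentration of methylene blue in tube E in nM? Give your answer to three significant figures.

Step 1: 60-fold → factor 60
Step 2: 70 μL + 21.4 mL = 21470 μL total → factor 21470/70 = 306.71
Step 3: 1.85 mL + 16.3 mL = 18.15 mL total → factor 18.15/1.85 = 9.8108
Step 4: 260 μL + 2350 μL = 2610 μL total → factor 2610/260 = 10.038
Step 5: 1.35 mL brought to 14.6 mL → factor 14.6/1.35 = 10.815
Overall dilution factor = 60 × 306.71 × 9.8108 × 10.038 × 10.815 = 1.9601 × 10^7
Final = 6.00 mM / 1.9601 × 10^7 = 3.061 × 10^-7 mM = 0.306 nM

0.306 nM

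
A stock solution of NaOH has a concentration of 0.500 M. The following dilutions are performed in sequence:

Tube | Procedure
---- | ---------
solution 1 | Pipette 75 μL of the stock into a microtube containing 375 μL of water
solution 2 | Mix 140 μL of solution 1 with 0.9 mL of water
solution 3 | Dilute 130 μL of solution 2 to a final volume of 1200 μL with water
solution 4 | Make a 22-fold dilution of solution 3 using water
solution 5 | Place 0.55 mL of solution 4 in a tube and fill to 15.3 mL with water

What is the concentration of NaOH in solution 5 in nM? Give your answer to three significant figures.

1.99 × 10^3 nM

Step 1: 75 μL + 375 μL = 450 μL total → factor 450/75 = 6
Step 2: 140 μL + 0.9 mL = 1040 μL total → factor 1040/140 = 7.4286
Step 3: 130 μL brought to 1200 μL → factor 1200/130 = 9.2308
Step 4: 22-fold → factor 22
Step 5: 0.55 mL brought to 15.3 mL → factor 15.3/0.55 = 27.818
Dilution factor through solution 5 = 6 × 7.4286 × 9.2308 × 22 × 27.818 = 2.5179 × 10^5
[solution 5] = 0.500 M / 2.5179 × 10^5 = 1.986 × 10^-6 M = 1.99 × 10^3 nM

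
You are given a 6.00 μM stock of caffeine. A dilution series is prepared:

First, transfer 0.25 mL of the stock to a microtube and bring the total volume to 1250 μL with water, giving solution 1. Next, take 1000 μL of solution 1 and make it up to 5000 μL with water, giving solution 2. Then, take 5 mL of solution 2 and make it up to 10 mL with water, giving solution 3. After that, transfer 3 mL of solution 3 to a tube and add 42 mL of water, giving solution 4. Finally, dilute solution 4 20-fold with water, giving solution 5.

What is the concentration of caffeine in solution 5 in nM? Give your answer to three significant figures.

0.400 nM

Step 1: 0.25 mL brought to 1250 μL → factor 1.25/0.25 = 5
Step 2: 1000 μL brought to 5000 μL → factor 5000/1000 = 5
Step 3: 5 mL brought to 10 mL → factor 10/5 = 2
Step 4: 3 mL + 42 mL = 45 mL total → factor 45/3 = 15
Step 5: 20-fold → factor 20
Overall dilution factor = 5 × 5 × 2 × 15 × 20 = 15000
Final = 6.00 μM / 15000 = 0.0004000 μM = 0.400 nM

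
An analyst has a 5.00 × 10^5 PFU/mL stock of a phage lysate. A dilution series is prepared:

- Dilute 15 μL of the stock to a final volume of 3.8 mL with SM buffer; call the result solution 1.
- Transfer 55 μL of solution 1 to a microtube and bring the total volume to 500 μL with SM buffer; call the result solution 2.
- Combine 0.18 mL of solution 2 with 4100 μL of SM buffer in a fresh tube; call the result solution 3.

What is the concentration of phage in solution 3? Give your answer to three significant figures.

9.13 PFU/mL

Step 1: 15 μL brought to 3.8 mL → factor 3800/15 = 253.33
Step 2: 55 μL brought to 500 μL → factor 500/55 = 9.0909
Step 3: 0.18 mL + 4100 μL = 4.28 mL total → factor 4.28/0.18 = 23.778
Overall dilution factor = 253.33 × 9.0909 × 23.778 = 54761
Final = 5.00 × 10^5 PFU/mL / 54761 = 9.13 PFU/mL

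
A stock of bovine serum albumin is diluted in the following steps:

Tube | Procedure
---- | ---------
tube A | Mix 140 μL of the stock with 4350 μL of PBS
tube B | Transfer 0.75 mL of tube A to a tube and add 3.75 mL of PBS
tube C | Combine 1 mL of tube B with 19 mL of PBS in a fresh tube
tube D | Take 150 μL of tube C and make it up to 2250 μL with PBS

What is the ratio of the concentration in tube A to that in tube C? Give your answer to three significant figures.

Step 1: 140 μL + 4350 μL = 4490 μL total → factor 4490/140 = 32.071
Step 2: 0.75 mL + 3.75 mL = 4.5 mL total → factor 4.5/0.75 = 6
Step 3: 1 mL + 19 mL = 20 mL total → factor 20/1 = 20
Dilution factor to tube A = 32.071; to tube C = 3848.6
[tube A]/[tube C] = (factor to tube C)/(factor to tube A) = 3848.6/32.071 = 120

120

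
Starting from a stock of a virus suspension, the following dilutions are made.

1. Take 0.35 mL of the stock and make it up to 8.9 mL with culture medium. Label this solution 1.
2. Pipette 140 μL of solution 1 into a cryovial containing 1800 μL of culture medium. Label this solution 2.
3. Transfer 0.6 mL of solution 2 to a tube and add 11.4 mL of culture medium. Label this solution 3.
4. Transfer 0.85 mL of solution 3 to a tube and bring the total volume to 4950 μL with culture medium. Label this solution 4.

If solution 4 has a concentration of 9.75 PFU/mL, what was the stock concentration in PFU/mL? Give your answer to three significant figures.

4.00 × 10^5 PFU/mL

Step 1: 0.35 mL brought to 8.9 mL → factor 8.9/0.35 = 25.429
Step 2: 140 μL + 1800 μL = 1940 μL total → factor 1940/140 = 13.857
Step 3: 0.6 mL + 11.4 mL = 12 mL total → factor 12/0.6 = 20
Step 4: 0.85 mL brought to 4950 μL → factor 4.95/0.85 = 5.8235
Overall dilution factor = 25.429 × 13.857 × 20 × 5.8235 = 41040
Stock = 9.75 PFU/mL × 41040 = 4.00 × 10^5 PFU/mL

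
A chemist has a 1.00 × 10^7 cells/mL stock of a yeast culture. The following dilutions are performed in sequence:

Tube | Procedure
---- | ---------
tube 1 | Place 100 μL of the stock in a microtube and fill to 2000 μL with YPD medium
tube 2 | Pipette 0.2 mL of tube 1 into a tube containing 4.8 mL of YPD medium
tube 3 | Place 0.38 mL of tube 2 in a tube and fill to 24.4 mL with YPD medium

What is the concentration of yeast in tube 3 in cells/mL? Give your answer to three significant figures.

311 cells/mL

Step 1: 100 μL brought to 2000 μL → factor 2000/100 = 20
Step 2: 0.2 mL + 4.8 mL = 5 mL total → factor 5/0.2 = 25
Step 3: 0.38 mL brought to 24.4 mL → factor 24.4/0.38 = 64.211
Overall dilution factor = 20 × 25 × 64.211 = 32105
Final = 1.00 × 10^7 cells/mL / 32105 = 311 cells/mL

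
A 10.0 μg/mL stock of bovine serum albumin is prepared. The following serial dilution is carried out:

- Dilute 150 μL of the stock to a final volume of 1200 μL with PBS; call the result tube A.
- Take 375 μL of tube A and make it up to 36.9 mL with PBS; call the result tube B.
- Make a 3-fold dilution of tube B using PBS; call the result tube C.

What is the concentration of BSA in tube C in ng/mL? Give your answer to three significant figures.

4.23 ng/mL

Step 1: 150 μL brought to 1200 μL → factor 1200/150 = 8
Step 2: 375 μL brought to 36.9 mL → factor 36900/375 = 98.4
Step 3: 3-fold → factor 3
Overall dilution factor = 8 × 98.4 × 3 = 2361.6
Final = 10.0 μg/mL / 2361.6 = 0.004234 μg/mL = 4.23 ng/mL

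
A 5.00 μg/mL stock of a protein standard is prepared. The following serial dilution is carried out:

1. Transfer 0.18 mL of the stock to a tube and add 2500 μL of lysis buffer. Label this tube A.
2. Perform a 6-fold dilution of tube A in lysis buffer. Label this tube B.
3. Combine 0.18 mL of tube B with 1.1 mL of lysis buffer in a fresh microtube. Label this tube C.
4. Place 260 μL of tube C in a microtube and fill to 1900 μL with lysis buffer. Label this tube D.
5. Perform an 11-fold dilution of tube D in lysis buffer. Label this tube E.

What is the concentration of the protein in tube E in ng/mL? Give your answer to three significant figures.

Step 1: 0.18 mL + 2500 μL = 2.68 mL total → factor 2.68/0.18 = 14.889
Step 2: 6-fold → factor 6
Step 3: 0.18 mL + 1.1 mL = 1.28 mL total → factor 1.28/0.18 = 7.1111
Step 4: 260 μL brought to 1900 μL → factor 1900/260 = 7.3077
Step 5: 11-fold → factor 11
Overall dilution factor = 14.889 × 6 × 7.1111 × 7.3077 × 11 = 51065
Final = 5.00 μg/mL / 51065 = 9.791 × 10^-5 μg/mL = 0.0979 ng/mL

0.0979 ng/mL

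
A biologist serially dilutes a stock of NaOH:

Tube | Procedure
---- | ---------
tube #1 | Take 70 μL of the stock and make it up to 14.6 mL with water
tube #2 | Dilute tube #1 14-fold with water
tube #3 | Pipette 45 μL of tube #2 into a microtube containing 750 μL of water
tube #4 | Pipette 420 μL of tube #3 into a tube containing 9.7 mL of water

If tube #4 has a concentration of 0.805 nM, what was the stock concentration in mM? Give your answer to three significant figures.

1.00 mM

Step 1: 70 μL brought to 14.6 mL → factor 14600/70 = 208.57
Step 2: 14-fold → factor 14
Step 3: 45 μL + 750 μL = 795 μL total → factor 795/45 = 17.667
Step 4: 420 μL + 9.7 mL = 10120 μL total → factor 10120/420 = 24.095
Overall dilution factor = 208.57 × 14 × 17.667 × 24.095 = 1.243 × 10^6
Stock = 0.805 nM × 1.243 × 10^6 = 1.001 × 10^6 nM = 1.00 mM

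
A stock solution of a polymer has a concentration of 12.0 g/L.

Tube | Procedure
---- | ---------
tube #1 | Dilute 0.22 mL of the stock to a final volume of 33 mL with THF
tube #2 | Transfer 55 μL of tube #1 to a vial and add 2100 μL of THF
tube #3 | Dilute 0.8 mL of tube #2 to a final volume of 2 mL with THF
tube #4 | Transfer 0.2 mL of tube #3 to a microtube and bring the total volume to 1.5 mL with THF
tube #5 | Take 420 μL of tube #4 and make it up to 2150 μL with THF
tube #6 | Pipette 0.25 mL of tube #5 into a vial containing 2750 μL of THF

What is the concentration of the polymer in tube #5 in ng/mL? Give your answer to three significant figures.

21.3 ng/mL

Step 1: 0.22 mL brought to 33 mL → factor 33/0.22 = 150
Step 2: 55 μL + 2100 μL = 2155 μL total → factor 2155/55 = 39.182
Step 3: 0.8 mL brought to 2 mL → factor 2/0.8 = 2.5
Step 4: 0.2 mL brought to 1.5 mL → factor 1.5/0.2 = 7.5
Step 5: 420 μL brought to 2150 μL → factor 2150/420 = 5.119
Dilution factor through tube #5 = 150 × 39.182 × 2.5 × 7.5 × 5.119 = 5.6411 × 10^5
[tube #5] = 12.0 g/L / 5.6411 × 10^5 = 2.127 × 10^-5 g/L = 21.3 ng/mL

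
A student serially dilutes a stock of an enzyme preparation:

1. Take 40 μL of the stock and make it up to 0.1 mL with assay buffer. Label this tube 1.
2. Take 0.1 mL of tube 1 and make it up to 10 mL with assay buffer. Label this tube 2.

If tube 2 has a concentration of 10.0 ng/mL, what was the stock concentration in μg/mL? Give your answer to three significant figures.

2.50 μg/mL

Step 1: 40 μL brought to 0.1 mL → factor 100/40 = 2.5
Step 2: 0.1 mL brought to 10 mL → factor 10/0.1 = 100
Overall dilution factor = 2.5 × 100 = 250
Stock = 10.0 ng/mL × 250 = 2500 ng/mL = 2.50 μg/mL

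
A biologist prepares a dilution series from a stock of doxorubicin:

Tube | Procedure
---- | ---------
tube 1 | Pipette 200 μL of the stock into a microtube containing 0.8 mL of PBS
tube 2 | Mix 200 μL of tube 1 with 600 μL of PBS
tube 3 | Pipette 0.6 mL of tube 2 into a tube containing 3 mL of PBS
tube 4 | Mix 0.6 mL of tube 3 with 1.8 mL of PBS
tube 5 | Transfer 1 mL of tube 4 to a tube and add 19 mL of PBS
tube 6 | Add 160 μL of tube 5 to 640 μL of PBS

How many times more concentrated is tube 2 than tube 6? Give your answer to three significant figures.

Step 1: 200 μL + 0.8 mL = 1000 μL total → factor 1000/200 = 5
Step 2: 200 μL + 600 μL = 800 μL total → factor 800/200 = 4
Step 3: 0.6 mL + 3 mL = 3.6 mL total → factor 3.6/0.6 = 6
Step 4: 0.6 mL + 1.8 mL = 2.4 mL total → factor 2.4/0.6 = 4
Step 5: 1 mL + 19 mL = 20 mL total → factor 20/1 = 20
Step 6: 160 μL + 640 μL = 800 μL total → factor 800/160 = 5
Dilution factor to tube 2 = 20; to tube 6 = 48000
[tube 2]/[tube 6] = (factor to tube 6)/(factor to tube 2) = 48000/20 = 2.40 × 10^3

2.40 × 10^3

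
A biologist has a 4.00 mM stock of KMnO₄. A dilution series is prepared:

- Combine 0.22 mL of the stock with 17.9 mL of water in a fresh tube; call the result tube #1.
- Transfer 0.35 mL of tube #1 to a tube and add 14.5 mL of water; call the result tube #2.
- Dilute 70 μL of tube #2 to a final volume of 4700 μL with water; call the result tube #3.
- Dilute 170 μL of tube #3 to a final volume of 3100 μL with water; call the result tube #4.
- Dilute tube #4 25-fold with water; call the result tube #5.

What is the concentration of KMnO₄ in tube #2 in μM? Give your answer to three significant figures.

Step 1: 0.22 mL + 17.9 mL = 18.12 mL total → factor 18.12/0.22 = 82.364
Step 2: 0.35 mL + 14.5 mL = 14.85 mL total → factor 14.85/0.35 = 42.429
Dilution factor through tube #2 = 82.364 × 42.429 = 3494.6
[tube #2] = 4.00 mM / 3494.6 = 0.001145 mM = 1.14 μM

1.14 μM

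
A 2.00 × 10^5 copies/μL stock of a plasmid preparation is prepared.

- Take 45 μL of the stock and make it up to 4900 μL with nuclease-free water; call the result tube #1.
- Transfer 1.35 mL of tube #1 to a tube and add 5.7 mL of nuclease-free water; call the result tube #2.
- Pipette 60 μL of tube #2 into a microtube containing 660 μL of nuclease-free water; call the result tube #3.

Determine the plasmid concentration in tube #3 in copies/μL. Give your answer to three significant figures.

Step 1: 45 μL brought to 4900 μL → factor 4900/45 = 108.89
Step 2: 1.35 mL + 5.7 mL = 7.05 mL total → factor 7.05/1.35 = 5.2222
Step 3: 60 μL + 660 μL = 720 μL total → factor 720/60 = 12
Overall dilution factor = 108.89 × 5.2222 × 12 = 6823.7
Final = 2.00 × 10^5 copies/μL / 6823.7 = 29.3 copies/μL

29.3 copies/μL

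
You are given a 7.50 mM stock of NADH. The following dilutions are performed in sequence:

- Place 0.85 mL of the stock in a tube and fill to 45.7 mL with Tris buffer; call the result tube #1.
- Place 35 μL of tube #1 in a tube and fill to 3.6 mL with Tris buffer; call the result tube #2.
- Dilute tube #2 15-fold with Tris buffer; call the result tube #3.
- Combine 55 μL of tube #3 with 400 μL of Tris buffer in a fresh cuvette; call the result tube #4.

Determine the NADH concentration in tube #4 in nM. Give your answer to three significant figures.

10.9 nM

Step 1: 0.85 mL brought to 45.7 mL → factor 45.7/0.85 = 53.765
Step 2: 35 μL brought to 3.6 mL → factor 3600/35 = 102.86
Step 3: 15-fold → factor 15
Step 4: 55 μL + 400 μL = 455 μL total → factor 455/55 = 8.2727
Overall dilution factor = 53.765 × 102.86 × 15 × 8.2727 = 6.8623 × 10^5
Final = 7.50 mM / 6.8623 × 10^5 = 1.093 × 10^-5 mM = 10.9 nM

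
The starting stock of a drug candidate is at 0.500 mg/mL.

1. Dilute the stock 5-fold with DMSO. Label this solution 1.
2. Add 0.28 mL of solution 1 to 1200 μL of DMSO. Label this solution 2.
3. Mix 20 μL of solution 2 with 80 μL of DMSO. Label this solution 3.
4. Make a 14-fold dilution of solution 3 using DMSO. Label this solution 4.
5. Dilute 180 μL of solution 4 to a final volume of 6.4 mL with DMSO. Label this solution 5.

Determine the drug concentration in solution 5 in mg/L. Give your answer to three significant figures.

0.00760 mg/L

Step 1: 5-fold → factor 5
Step 2: 0.28 mL + 1200 μL = 1.48 mL total → factor 1.48/0.28 = 5.2857
Step 3: 20 μL + 80 μL = 100 μL total → factor 100/20 = 5
Step 4: 14-fold → factor 14
Step 5: 180 μL brought to 6.4 mL → factor 6400/180 = 35.556
Overall dilution factor = 5 × 5.2857 × 5 × 14 × 35.556 = 65778
Final = 0.500 mg/mL / 65778 = 7.601 × 10^-6 mg/mL = 0.00760 mg/L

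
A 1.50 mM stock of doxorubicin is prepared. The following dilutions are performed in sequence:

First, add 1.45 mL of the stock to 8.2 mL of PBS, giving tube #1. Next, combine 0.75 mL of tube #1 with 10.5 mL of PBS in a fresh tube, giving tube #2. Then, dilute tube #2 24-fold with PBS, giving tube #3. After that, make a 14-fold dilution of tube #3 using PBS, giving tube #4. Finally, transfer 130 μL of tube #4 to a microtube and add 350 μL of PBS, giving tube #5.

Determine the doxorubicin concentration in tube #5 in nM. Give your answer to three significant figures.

Step 1: 1.45 mL + 8.2 mL = 9.65 mL total → factor 9.65/1.45 = 6.6552
Step 2: 0.75 mL + 10.5 mL = 11.25 mL total → factor 11.25/0.75 = 15
Step 3: 24-fold → factor 24
Step 4: 14-fold → factor 14
Step 5: 130 μL + 350 μL = 480 μL total → factor 480/130 = 3.6923
Overall dilution factor = 6.6552 × 15 × 24 × 14 × 3.6923 = 1.2385 × 10^5
Final = 1.50 mM / 1.2385 × 10^5 = 1.211 × 10^-5 mM = 12.1 nM

12.1 nM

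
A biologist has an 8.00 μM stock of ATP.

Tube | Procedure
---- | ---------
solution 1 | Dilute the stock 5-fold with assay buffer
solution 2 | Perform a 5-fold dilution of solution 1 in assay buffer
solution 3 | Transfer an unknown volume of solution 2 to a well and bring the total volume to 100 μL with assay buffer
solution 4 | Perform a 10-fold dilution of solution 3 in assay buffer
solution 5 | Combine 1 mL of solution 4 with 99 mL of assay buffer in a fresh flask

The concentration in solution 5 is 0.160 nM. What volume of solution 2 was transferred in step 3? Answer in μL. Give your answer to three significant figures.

Step 1: 5-fold → factor 5
Step 2: 5-fold → factor 5
Step 3: v brought to 100 μL → factor = 100 μL/v
Step 4: 10-fold → factor 10
Step 5: 1 mL + 99 mL = 100 mL total → factor 100/1 = 100
Product of known-step factors = 25000
Overall factor = 8.00 μM / (0.160 nM) = 50000
Step-3 factor = 50000 / 25000 = 2
v = 100 μL / 2 = 50.0 μL

50.0 μL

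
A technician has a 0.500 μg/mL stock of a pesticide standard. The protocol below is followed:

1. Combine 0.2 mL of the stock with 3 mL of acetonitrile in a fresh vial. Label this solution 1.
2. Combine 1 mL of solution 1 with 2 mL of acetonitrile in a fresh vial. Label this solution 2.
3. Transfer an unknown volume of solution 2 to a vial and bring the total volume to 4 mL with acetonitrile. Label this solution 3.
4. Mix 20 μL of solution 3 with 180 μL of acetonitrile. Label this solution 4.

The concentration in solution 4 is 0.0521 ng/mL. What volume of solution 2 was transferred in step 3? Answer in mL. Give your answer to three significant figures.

Step 1: 0.2 mL + 3 mL = 3.2 mL total → factor 3.2/0.2 = 16
Step 2: 1 mL + 2 mL = 3 mL total → factor 3/1 = 3
Step 3: v brought to 4 mL → factor = 4 mL/v
Step 4: 20 μL + 180 μL = 200 μL total → factor 200/20 = 10
Product of known-step factors = 480
Overall factor = 0.500 μg/mL / (0.0521 ng/mL) = 9596.9
Step-3 factor = 9596.9 / 480 = 19.994
v = 4 mL / 19.994 = 0.200 mL

0.200 mL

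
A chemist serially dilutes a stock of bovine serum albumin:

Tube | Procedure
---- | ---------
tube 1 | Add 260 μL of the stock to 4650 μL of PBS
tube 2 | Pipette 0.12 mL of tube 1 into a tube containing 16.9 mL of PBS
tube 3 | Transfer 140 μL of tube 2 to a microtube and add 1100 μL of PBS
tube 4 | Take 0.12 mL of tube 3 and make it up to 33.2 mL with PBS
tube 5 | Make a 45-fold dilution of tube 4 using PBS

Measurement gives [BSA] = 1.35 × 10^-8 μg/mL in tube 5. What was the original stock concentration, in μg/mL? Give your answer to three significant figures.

3.99 μg/mL

Step 1: 260 μL + 4650 μL = 4910 μL total → factor 4910/260 = 18.885
Step 2: 0.12 mL + 16.9 mL = 17.02 mL total → factor 17.02/0.12 = 141.83
Step 3: 140 μL + 1100 μL = 1240 μL total → factor 1240/140 = 8.8571
Step 4: 0.12 mL brought to 33.2 mL → factor 33.2/0.12 = 276.67
Step 5: 45-fold → factor 45
Overall dilution factor = 18.885 × 141.83 × 8.8571 × 276.67 × 45 = 2.9536 × 10^8
Stock = 1.35 × 10^-8 μg/mL × 2.9536 × 10^8 = 3.99 μg/mL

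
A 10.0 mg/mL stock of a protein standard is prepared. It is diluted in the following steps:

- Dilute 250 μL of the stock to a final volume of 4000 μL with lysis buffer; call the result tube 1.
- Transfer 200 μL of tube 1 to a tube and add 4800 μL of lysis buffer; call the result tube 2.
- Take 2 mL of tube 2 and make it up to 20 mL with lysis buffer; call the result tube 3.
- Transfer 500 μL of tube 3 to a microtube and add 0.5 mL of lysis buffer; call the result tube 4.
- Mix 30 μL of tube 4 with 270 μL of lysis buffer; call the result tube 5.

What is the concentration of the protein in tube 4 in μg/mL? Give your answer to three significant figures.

Step 1: 250 μL brought to 4000 μL → factor 4000/250 = 16
Step 2: 200 μL + 4800 μL = 5000 μL total → factor 5000/200 = 25
Step 3: 2 mL brought to 20 mL → factor 20/2 = 10
Step 4: 500 μL + 0.5 mL = 1000 μL total → factor 1000/500 = 2
Dilution factor through tube 4 = 16 × 25 × 10 × 2 = 8000
[tube 4] = 10.0 mg/mL / 8000 = 0.001250 mg/mL = 1.25 μg/mL

1.25 μg/mL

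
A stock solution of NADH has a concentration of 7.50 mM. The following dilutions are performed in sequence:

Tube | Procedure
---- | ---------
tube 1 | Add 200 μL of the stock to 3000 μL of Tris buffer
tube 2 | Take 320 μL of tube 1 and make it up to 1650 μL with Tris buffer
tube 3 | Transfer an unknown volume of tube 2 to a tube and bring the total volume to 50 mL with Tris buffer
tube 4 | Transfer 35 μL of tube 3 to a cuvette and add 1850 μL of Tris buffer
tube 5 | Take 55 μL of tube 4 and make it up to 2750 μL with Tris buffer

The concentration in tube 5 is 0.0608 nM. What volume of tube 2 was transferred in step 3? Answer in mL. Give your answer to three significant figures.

Step 1: 200 μL + 3000 μL = 3200 μL total → factor 3200/200 = 16
Step 2: 320 μL brought to 1650 μL → factor 1650/320 = 5.1562
Step 3: v brought to 50 mL → factor = 50 mL/v
Step 4: 35 μL + 1850 μL = 1885 μL total → factor 1885/35 = 53.857
Step 5: 55 μL brought to 2750 μL → factor 2750/55 = 50
Product of known-step factors = 2.2216 × 10^5
Overall factor = 7.50 mM / (0.0608 nM) = 1.2336 × 10^8
Step-3 factor = 1.2336 × 10^8 / 2.2216 × 10^5 = 555.25
v = 50 mL / 555.25 = 0.0900 mL

0.0900 mL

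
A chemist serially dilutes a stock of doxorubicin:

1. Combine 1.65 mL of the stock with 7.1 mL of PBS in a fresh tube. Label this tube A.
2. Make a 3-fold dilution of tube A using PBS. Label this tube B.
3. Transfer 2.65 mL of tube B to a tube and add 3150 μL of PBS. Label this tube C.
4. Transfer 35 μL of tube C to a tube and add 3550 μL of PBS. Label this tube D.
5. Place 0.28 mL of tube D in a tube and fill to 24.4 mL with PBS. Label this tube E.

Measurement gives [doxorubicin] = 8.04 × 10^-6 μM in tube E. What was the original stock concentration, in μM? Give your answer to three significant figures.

2.50 μM

Step 1: 1.65 mL + 7.1 mL = 8.75 mL total → factor 8.75/1.65 = 5.303
Step 2: 3-fold → factor 3
Step 3: 2.65 mL + 3150 μL = 5.8 mL total → factor 5.8/2.65 = 2.1887
Step 4: 35 μL + 3550 μL = 3585 μL total → factor 3585/35 = 102.43
Step 5: 0.28 mL brought to 24.4 mL → factor 24.4/0.28 = 87.143
Overall dilution factor = 5.303 × 3 × 2.1887 × 102.43 × 87.143 = 3.108 × 10^5
Stock = 8.04 × 10^-6 μM × 3.108 × 10^5 = 2.50 μM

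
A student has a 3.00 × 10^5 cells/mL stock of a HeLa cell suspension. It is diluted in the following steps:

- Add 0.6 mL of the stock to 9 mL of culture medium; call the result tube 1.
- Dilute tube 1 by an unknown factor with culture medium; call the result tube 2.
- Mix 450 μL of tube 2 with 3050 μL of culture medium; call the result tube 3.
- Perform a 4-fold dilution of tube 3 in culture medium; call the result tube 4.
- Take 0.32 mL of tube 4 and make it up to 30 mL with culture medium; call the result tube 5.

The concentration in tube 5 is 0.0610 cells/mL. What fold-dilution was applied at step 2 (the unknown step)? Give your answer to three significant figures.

Step 1: 0.6 mL + 9 mL = 9.6 mL total → factor 9.6/0.6 = 16
Step 2: unknown factor x
Step 3: 450 μL + 3050 μL = 3500 μL total → factor 3500/450 = 7.7778
Step 4: 4-fold → factor 4
Step 5: 0.32 mL brought to 30 mL → factor 30/0.32 = 93.75
Product of known-step factors = 46667
Overall factor = 3.00 × 10^5 cells/mL / (0.0610 cells/mL) = 4.918 × 10^6
x = 4.918 × 10^6 / 46667 = 105

105-fold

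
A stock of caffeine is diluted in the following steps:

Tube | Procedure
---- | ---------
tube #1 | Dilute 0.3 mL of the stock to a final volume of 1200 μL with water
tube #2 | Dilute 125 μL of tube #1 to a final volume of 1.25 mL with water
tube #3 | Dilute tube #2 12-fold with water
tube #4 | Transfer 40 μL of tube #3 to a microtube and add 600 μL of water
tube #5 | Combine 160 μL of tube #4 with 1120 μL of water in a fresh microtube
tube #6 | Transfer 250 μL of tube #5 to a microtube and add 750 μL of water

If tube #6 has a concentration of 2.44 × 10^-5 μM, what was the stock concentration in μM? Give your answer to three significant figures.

Step 1: 0.3 mL brought to 1200 μL → factor 1.2/0.3 = 4
Step 2: 125 μL brought to 1.25 mL → factor 1250/125 = 10
Step 3: 12-fold → factor 12
Step 4: 40 μL + 600 μL = 640 μL total → factor 640/40 = 16
Step 5: 160 μL + 1120 μL = 1280 μL total → factor 1280/160 = 8
Step 6: 250 μL + 750 μL = 1000 μL total → factor 1000/250 = 4
Overall dilution factor = 4 × 10 × 12 × 16 × 8 × 4 = 2.4576 × 10^5
Stock = 2.44 × 10^-5 μM × 2.4576 × 10^5 = 6.00 μM

6.00 μM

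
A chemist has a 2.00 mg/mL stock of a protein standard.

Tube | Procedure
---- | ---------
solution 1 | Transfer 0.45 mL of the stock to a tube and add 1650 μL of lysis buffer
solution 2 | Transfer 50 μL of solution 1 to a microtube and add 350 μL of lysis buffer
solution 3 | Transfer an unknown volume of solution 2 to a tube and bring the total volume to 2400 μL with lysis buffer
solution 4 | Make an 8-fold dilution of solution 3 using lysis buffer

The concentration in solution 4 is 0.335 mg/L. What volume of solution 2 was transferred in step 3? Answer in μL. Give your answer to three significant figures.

120 μL

Step 1: 0.45 mL + 1650 μL = 2.1 mL total → factor 2.1/0.45 = 4.6667
Step 2: 50 μL + 350 μL = 400 μL total → factor 400/50 = 8
Step 3: v brought to 2400 μL → factor = 2400 μL/v
Step 4: 8-fold → factor 8
Product of known-step factors = 298.67
Overall factor = 2.00 mg/mL / (0.335 mg/L) = 5970.1
Step-3 factor = 5970.1 / 298.67 = 19.989
v = 2400 μL / 19.989 = 120 μL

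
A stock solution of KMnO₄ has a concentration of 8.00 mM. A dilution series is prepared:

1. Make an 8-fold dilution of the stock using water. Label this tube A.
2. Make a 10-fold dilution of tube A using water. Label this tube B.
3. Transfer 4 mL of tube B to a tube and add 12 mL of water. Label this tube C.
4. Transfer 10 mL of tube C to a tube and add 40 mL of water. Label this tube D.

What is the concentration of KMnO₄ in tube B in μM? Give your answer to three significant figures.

100 μM

Step 1: 8-fold → factor 8
Step 2: 10-fold → factor 10
Dilution factor through tube B = 8 × 10 = 80
[tube B] = 8.00 mM / 80 = 0.1000 mM = 100 μM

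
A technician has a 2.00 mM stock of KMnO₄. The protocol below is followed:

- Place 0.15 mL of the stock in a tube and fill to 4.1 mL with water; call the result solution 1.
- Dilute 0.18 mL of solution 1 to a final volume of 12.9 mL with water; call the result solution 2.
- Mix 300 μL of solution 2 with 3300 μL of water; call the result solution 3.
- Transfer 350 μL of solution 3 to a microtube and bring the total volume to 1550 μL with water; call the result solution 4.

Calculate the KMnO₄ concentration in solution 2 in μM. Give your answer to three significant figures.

Step 1: 0.15 mL brought to 4.1 mL → factor 4.1/0.15 = 27.333
Step 2: 0.18 mL brought to 12.9 mL → factor 12.9/0.18 = 71.667
Dilution factor through solution 2 = 27.333 × 71.667 = 1958.9
[solution 2] = 2.00 mM / 1958.9 = 0.001021 mM = 1.02 μM

1.02 μM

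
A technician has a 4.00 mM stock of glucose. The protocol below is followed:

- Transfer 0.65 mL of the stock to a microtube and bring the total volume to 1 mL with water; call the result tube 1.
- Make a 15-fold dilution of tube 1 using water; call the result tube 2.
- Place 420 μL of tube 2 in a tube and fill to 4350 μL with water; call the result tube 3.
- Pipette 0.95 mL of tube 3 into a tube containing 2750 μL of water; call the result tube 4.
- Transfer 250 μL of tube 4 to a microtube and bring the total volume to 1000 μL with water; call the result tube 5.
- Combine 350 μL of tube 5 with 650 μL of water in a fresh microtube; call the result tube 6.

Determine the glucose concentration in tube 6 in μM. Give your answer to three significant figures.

0.376 μM

Step 1: 0.65 mL brought to 1 mL → factor 1/0.65 = 1.5385
Step 2: 15-fold → factor 15
Step 3: 420 μL brought to 4350 μL → factor 4350/420 = 10.357
Step 4: 0.95 mL + 2750 μL = 3.7 mL total → factor 3.7/0.95 = 3.8947
Step 5: 250 μL brought to 1000 μL → factor 1000/250 = 4
Step 6: 350 μL + 650 μL = 1000 μL total → factor 1000/350 = 2.8571
Overall dilution factor = 1.5385 × 15 × 10.357 × 3.8947 × 4 × 2.8571 = 10639
Final = 4.00 mM / 10639 = 0.0003760 mM = 0.376 μM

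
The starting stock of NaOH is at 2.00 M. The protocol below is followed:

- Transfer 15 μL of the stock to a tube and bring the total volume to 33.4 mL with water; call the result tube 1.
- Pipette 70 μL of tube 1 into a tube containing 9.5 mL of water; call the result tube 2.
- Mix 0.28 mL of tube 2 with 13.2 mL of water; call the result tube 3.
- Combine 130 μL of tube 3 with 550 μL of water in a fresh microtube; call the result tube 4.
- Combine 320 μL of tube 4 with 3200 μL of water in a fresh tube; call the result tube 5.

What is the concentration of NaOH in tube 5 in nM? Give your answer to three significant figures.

Step 1: 15 μL brought to 33.4 mL → factor 33400/15 = 2226.7
Step 2: 70 μL + 9.5 mL = 9570 μL total → factor 9570/70 = 136.71
Step 3: 0.28 mL + 13.2 mL = 13.48 mL total → factor 13.48/0.28 = 48.143
Step 4: 130 μL + 550 μL = 680 μL total → factor 680/130 = 5.2308
Step 5: 320 μL + 3200 μL = 3520 μL total → factor 3520/320 = 11
Overall dilution factor = 2226.7 × 136.71 × 48.143 × 5.2308 × 11 = 8.4326 × 10^8
Final = 2.00 M / 8.4326 × 10^8 = 2.372 × 10^-9 M = 2.37 nM

2.37 nM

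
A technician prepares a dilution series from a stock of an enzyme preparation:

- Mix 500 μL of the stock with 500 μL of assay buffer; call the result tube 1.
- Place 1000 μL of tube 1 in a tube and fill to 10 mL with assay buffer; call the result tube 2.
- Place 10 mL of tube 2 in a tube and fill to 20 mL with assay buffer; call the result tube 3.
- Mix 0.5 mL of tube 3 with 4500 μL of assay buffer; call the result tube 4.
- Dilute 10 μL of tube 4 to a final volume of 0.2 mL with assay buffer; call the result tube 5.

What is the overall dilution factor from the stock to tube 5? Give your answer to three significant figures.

Step 1: 500 μL + 500 μL = 1000 μL total → factor 1000/500 = 2
Step 2: 1000 μL brought to 10 mL → factor 10000/1000 = 10
Step 3: 10 mL brought to 20 mL → factor 20/10 = 2
Step 4: 0.5 mL + 4500 μL = 5 mL total → factor 5/0.5 = 10
Step 5: 10 μL brought to 0.2 mL → factor 200/10 = 20
Overall dilution factor = 2 × 10 × 2 × 10 × 20 = 8000

8.00 × 10^3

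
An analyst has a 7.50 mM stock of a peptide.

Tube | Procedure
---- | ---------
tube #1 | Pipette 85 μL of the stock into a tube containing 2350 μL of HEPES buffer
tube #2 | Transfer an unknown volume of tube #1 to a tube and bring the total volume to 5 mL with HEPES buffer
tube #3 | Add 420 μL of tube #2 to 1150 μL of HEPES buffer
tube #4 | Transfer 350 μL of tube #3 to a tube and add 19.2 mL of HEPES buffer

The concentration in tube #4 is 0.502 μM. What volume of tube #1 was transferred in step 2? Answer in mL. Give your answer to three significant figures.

2.00 mL

Step 1: 85 μL + 2350 μL = 2435 μL total → factor 2435/85 = 28.647
Step 2: v brought to 5 mL → factor = 5 mL/v
Step 3: 420 μL + 1150 μL = 1570 μL total → factor 1570/420 = 3.7381
Step 4: 350 μL + 19.2 mL = 19550 μL total → factor 19550/350 = 55.857
Product of known-step factors = 5981.5
Overall factor = 7.50 mM / (0.502 μM) = 14940
Step-2 factor = 14940 / 5981.5 = 2.4977
v = 5 mL / 2.4977 = 2.00 mL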